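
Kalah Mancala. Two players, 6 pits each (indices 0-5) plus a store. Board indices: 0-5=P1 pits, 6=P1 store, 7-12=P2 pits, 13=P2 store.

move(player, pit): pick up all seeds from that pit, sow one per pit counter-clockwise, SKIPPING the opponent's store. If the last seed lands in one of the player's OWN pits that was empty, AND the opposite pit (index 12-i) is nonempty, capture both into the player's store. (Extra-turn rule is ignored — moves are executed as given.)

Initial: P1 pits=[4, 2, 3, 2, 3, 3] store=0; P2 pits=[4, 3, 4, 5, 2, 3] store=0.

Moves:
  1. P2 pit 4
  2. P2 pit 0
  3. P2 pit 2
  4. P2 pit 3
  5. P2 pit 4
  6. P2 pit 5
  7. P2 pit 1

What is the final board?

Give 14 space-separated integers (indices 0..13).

Move 1: P2 pit4 -> P1=[4,2,3,2,3,3](0) P2=[4,3,4,5,0,4](1)
Move 2: P2 pit0 -> P1=[4,0,3,2,3,3](0) P2=[0,4,5,6,0,4](4)
Move 3: P2 pit2 -> P1=[5,0,3,2,3,3](0) P2=[0,4,0,7,1,5](5)
Move 4: P2 pit3 -> P1=[6,1,4,3,3,3](0) P2=[0,4,0,0,2,6](6)
Move 5: P2 pit4 -> P1=[6,1,4,3,3,3](0) P2=[0,4,0,0,0,7](7)
Move 6: P2 pit5 -> P1=[7,2,5,4,4,4](0) P2=[0,4,0,0,0,0](8)
Move 7: P2 pit1 -> P1=[0,2,5,4,4,4](0) P2=[0,0,1,1,1,0](16)

Answer: 0 2 5 4 4 4 0 0 0 1 1 1 0 16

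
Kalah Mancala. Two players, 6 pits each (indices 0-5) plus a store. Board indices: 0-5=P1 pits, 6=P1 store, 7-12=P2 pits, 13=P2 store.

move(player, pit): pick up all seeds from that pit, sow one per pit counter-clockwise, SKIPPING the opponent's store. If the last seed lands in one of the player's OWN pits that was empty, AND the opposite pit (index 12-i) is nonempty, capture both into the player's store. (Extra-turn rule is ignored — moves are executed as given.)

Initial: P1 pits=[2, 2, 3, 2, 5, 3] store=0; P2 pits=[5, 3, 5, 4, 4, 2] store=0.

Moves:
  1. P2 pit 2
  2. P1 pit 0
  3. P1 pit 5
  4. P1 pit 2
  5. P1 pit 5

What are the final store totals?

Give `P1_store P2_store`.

Answer: 3 1

Derivation:
Move 1: P2 pit2 -> P1=[3,2,3,2,5,3](0) P2=[5,3,0,5,5,3](1)
Move 2: P1 pit0 -> P1=[0,3,4,3,5,3](0) P2=[5,3,0,5,5,3](1)
Move 3: P1 pit5 -> P1=[0,3,4,3,5,0](1) P2=[6,4,0,5,5,3](1)
Move 4: P1 pit2 -> P1=[0,3,0,4,6,1](2) P2=[6,4,0,5,5,3](1)
Move 5: P1 pit5 -> P1=[0,3,0,4,6,0](3) P2=[6,4,0,5,5,3](1)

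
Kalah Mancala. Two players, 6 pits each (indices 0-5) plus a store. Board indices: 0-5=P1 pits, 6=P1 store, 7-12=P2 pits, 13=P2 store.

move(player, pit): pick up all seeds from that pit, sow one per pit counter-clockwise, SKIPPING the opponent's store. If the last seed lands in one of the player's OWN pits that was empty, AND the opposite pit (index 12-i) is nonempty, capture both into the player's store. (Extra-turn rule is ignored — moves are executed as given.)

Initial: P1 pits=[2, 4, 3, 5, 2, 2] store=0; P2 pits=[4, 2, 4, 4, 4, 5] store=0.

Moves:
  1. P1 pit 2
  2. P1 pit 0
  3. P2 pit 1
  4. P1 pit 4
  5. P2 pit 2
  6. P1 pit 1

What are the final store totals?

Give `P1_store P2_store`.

Answer: 7 1

Derivation:
Move 1: P1 pit2 -> P1=[2,4,0,6,3,3](0) P2=[4,2,4,4,4,5](0)
Move 2: P1 pit0 -> P1=[0,5,0,6,3,3](5) P2=[4,2,4,0,4,5](0)
Move 3: P2 pit1 -> P1=[0,5,0,6,3,3](5) P2=[4,0,5,1,4,5](0)
Move 4: P1 pit4 -> P1=[0,5,0,6,0,4](6) P2=[5,0,5,1,4,5](0)
Move 5: P2 pit2 -> P1=[1,5,0,6,0,4](6) P2=[5,0,0,2,5,6](1)
Move 6: P1 pit1 -> P1=[1,0,1,7,1,5](7) P2=[5,0,0,2,5,6](1)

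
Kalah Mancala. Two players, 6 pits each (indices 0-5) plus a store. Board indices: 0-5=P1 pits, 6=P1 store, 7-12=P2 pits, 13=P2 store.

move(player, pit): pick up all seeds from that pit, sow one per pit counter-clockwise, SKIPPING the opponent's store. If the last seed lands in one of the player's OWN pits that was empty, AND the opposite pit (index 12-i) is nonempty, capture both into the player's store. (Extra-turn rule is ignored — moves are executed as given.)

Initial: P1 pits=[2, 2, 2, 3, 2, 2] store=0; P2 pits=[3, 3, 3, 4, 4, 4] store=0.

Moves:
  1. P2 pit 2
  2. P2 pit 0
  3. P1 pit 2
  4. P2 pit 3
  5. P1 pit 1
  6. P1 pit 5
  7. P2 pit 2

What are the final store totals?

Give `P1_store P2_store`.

Answer: 1 4

Derivation:
Move 1: P2 pit2 -> P1=[2,2,2,3,2,2](0) P2=[3,3,0,5,5,5](0)
Move 2: P2 pit0 -> P1=[2,2,2,3,2,2](0) P2=[0,4,1,6,5,5](0)
Move 3: P1 pit2 -> P1=[2,2,0,4,3,2](0) P2=[0,4,1,6,5,5](0)
Move 4: P2 pit3 -> P1=[3,3,1,4,3,2](0) P2=[0,4,1,0,6,6](1)
Move 5: P1 pit1 -> P1=[3,0,2,5,4,2](0) P2=[0,4,1,0,6,6](1)
Move 6: P1 pit5 -> P1=[3,0,2,5,4,0](1) P2=[1,4,1,0,6,6](1)
Move 7: P2 pit2 -> P1=[3,0,0,5,4,0](1) P2=[1,4,0,0,6,6](4)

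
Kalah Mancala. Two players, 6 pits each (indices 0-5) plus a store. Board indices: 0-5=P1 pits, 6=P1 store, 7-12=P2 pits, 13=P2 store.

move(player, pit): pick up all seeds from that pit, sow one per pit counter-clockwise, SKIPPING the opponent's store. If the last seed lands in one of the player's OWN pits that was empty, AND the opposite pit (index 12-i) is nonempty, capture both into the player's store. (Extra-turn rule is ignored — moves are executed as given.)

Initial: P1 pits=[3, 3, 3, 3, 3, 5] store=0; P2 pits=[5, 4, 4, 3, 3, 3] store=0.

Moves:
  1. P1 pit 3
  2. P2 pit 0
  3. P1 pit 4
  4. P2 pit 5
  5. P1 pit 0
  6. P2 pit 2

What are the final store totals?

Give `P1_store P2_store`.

Move 1: P1 pit3 -> P1=[3,3,3,0,4,6](1) P2=[5,4,4,3,3,3](0)
Move 2: P2 pit0 -> P1=[3,3,3,0,4,6](1) P2=[0,5,5,4,4,4](0)
Move 3: P1 pit4 -> P1=[3,3,3,0,0,7](2) P2=[1,6,5,4,4,4](0)
Move 4: P2 pit5 -> P1=[4,4,4,0,0,7](2) P2=[1,6,5,4,4,0](1)
Move 5: P1 pit0 -> P1=[0,5,5,1,0,7](9) P2=[1,0,5,4,4,0](1)
Move 6: P2 pit2 -> P1=[1,5,5,1,0,7](9) P2=[1,0,0,5,5,1](2)

Answer: 9 2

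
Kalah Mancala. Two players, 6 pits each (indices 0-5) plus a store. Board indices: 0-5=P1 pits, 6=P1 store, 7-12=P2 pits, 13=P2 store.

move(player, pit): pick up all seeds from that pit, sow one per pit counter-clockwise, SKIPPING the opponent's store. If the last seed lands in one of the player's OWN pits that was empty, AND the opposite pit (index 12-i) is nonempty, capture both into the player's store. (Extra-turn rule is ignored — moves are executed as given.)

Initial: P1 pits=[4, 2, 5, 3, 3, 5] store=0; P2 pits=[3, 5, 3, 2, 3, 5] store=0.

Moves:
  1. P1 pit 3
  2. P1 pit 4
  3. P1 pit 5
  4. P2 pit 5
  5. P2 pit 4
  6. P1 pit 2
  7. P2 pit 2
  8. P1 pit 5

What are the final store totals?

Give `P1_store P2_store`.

Answer: 5 3

Derivation:
Move 1: P1 pit3 -> P1=[4,2,5,0,4,6](1) P2=[3,5,3,2,3,5](0)
Move 2: P1 pit4 -> P1=[4,2,5,0,0,7](2) P2=[4,6,3,2,3,5](0)
Move 3: P1 pit5 -> P1=[4,2,5,0,0,0](3) P2=[5,7,4,3,4,6](0)
Move 4: P2 pit5 -> P1=[5,3,6,1,1,0](3) P2=[5,7,4,3,4,0](1)
Move 5: P2 pit4 -> P1=[6,4,6,1,1,0](3) P2=[5,7,4,3,0,1](2)
Move 6: P1 pit2 -> P1=[6,4,0,2,2,1](4) P2=[6,8,4,3,0,1](2)
Move 7: P2 pit2 -> P1=[6,4,0,2,2,1](4) P2=[6,8,0,4,1,2](3)
Move 8: P1 pit5 -> P1=[6,4,0,2,2,0](5) P2=[6,8,0,4,1,2](3)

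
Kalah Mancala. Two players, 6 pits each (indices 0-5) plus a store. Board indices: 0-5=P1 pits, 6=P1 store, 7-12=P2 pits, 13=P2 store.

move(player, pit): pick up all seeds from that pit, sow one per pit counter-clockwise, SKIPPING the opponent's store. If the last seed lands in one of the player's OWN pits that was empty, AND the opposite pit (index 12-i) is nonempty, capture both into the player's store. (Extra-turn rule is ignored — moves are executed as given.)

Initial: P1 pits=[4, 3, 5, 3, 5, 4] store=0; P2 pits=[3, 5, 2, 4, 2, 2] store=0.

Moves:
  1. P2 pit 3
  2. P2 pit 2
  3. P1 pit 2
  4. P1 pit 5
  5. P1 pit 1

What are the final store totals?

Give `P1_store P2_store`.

Answer: 2 1

Derivation:
Move 1: P2 pit3 -> P1=[5,3,5,3,5,4](0) P2=[3,5,2,0,3,3](1)
Move 2: P2 pit2 -> P1=[5,3,5,3,5,4](0) P2=[3,5,0,1,4,3](1)
Move 3: P1 pit2 -> P1=[5,3,0,4,6,5](1) P2=[4,5,0,1,4,3](1)
Move 4: P1 pit5 -> P1=[5,3,0,4,6,0](2) P2=[5,6,1,2,4,3](1)
Move 5: P1 pit1 -> P1=[5,0,1,5,7,0](2) P2=[5,6,1,2,4,3](1)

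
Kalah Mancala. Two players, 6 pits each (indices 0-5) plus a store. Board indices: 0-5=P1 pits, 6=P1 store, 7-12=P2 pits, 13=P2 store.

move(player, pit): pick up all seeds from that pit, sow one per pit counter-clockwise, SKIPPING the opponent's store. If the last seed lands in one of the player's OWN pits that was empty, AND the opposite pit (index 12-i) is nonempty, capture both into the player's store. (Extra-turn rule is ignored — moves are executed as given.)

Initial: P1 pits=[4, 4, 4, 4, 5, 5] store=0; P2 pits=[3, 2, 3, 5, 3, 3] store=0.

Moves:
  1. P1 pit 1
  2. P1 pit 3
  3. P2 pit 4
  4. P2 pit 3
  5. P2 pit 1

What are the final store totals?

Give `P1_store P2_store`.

Move 1: P1 pit1 -> P1=[4,0,5,5,6,6](0) P2=[3,2,3,5,3,3](0)
Move 2: P1 pit3 -> P1=[4,0,5,0,7,7](1) P2=[4,3,3,5,3,3](0)
Move 3: P2 pit4 -> P1=[5,0,5,0,7,7](1) P2=[4,3,3,5,0,4](1)
Move 4: P2 pit3 -> P1=[6,1,5,0,7,7](1) P2=[4,3,3,0,1,5](2)
Move 5: P2 pit1 -> P1=[6,1,5,0,7,7](1) P2=[4,0,4,1,2,5](2)

Answer: 1 2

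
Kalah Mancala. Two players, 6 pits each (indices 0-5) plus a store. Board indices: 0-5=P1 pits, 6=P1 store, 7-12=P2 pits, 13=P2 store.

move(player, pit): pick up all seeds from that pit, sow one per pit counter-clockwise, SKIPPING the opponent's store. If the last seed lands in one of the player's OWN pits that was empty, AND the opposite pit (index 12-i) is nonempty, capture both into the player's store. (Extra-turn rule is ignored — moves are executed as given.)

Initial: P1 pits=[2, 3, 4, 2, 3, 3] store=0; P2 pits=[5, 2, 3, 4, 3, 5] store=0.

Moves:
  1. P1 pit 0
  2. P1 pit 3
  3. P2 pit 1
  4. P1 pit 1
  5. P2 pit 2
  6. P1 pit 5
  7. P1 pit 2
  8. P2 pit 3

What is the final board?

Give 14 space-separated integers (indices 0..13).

Answer: 1 1 1 3 6 1 2 7 2 1 0 5 7 2

Derivation:
Move 1: P1 pit0 -> P1=[0,4,5,2,3,3](0) P2=[5,2,3,4,3,5](0)
Move 2: P1 pit3 -> P1=[0,4,5,0,4,4](0) P2=[5,2,3,4,3,5](0)
Move 3: P2 pit1 -> P1=[0,4,5,0,4,4](0) P2=[5,0,4,5,3,5](0)
Move 4: P1 pit1 -> P1=[0,0,6,1,5,5](0) P2=[5,0,4,5,3,5](0)
Move 5: P2 pit2 -> P1=[0,0,6,1,5,5](0) P2=[5,0,0,6,4,6](1)
Move 6: P1 pit5 -> P1=[0,0,6,1,5,0](1) P2=[6,1,1,7,4,6](1)
Move 7: P1 pit2 -> P1=[0,0,0,2,6,1](2) P2=[7,2,1,7,4,6](1)
Move 8: P2 pit3 -> P1=[1,1,1,3,6,1](2) P2=[7,2,1,0,5,7](2)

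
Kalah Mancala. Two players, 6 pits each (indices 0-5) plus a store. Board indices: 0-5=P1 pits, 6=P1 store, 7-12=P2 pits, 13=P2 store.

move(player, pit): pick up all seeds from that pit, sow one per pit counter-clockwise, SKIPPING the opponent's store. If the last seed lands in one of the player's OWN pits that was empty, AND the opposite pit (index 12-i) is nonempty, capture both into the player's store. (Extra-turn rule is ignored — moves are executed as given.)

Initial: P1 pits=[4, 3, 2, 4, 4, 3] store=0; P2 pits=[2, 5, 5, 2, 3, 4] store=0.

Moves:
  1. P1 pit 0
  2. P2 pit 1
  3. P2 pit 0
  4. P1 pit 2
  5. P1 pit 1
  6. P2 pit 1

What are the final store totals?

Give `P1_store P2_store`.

Answer: 0 1

Derivation:
Move 1: P1 pit0 -> P1=[0,4,3,5,5,3](0) P2=[2,5,5,2,3,4](0)
Move 2: P2 pit1 -> P1=[0,4,3,5,5,3](0) P2=[2,0,6,3,4,5](1)
Move 3: P2 pit0 -> P1=[0,4,3,5,5,3](0) P2=[0,1,7,3,4,5](1)
Move 4: P1 pit2 -> P1=[0,4,0,6,6,4](0) P2=[0,1,7,3,4,5](1)
Move 5: P1 pit1 -> P1=[0,0,1,7,7,5](0) P2=[0,1,7,3,4,5](1)
Move 6: P2 pit1 -> P1=[0,0,1,7,7,5](0) P2=[0,0,8,3,4,5](1)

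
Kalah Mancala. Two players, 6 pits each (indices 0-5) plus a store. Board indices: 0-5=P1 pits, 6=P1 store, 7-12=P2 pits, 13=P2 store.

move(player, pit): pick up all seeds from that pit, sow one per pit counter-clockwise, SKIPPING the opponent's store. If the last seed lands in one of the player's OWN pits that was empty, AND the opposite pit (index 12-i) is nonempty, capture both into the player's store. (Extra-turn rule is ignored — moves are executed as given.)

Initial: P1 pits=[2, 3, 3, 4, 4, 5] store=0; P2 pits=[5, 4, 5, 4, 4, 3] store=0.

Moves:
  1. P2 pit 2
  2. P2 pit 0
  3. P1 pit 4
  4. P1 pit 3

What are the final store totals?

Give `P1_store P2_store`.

Move 1: P2 pit2 -> P1=[3,3,3,4,4,5](0) P2=[5,4,0,5,5,4](1)
Move 2: P2 pit0 -> P1=[3,3,3,4,4,5](0) P2=[0,5,1,6,6,5](1)
Move 3: P1 pit4 -> P1=[3,3,3,4,0,6](1) P2=[1,6,1,6,6,5](1)
Move 4: P1 pit3 -> P1=[3,3,3,0,1,7](2) P2=[2,6,1,6,6,5](1)

Answer: 2 1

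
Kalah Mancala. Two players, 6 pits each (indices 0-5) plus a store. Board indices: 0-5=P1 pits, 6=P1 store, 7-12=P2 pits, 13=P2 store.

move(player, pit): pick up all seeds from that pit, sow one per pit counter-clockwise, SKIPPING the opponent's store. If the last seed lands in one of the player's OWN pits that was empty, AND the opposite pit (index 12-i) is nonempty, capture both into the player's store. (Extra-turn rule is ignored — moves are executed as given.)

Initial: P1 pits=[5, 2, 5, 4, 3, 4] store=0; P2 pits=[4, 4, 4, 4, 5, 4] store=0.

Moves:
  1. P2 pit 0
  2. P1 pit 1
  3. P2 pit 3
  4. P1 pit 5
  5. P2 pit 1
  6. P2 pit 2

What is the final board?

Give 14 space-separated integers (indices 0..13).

Move 1: P2 pit0 -> P1=[5,2,5,4,3,4](0) P2=[0,5,5,5,6,4](0)
Move 2: P1 pit1 -> P1=[5,0,6,5,3,4](0) P2=[0,5,5,5,6,4](0)
Move 3: P2 pit3 -> P1=[6,1,6,5,3,4](0) P2=[0,5,5,0,7,5](1)
Move 4: P1 pit5 -> P1=[6,1,6,5,3,0](1) P2=[1,6,6,0,7,5](1)
Move 5: P2 pit1 -> P1=[7,1,6,5,3,0](1) P2=[1,0,7,1,8,6](2)
Move 6: P2 pit2 -> P1=[8,2,7,5,3,0](1) P2=[1,0,0,2,9,7](3)

Answer: 8 2 7 5 3 0 1 1 0 0 2 9 7 3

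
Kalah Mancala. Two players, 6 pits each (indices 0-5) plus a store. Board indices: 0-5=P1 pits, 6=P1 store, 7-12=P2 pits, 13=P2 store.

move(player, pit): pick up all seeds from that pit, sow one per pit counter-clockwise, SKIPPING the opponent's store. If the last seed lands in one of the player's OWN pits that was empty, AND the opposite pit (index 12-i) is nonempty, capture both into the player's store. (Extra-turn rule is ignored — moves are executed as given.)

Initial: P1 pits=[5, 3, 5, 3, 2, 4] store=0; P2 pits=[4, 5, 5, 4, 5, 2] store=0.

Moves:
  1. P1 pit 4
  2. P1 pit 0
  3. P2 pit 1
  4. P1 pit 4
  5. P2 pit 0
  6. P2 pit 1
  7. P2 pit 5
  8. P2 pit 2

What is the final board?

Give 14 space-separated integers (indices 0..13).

Answer: 2 6 7 5 0 7 1 0 0 0 7 8 1 3

Derivation:
Move 1: P1 pit4 -> P1=[5,3,5,3,0,5](1) P2=[4,5,5,4,5,2](0)
Move 2: P1 pit0 -> P1=[0,4,6,4,1,6](1) P2=[4,5,5,4,5,2](0)
Move 3: P2 pit1 -> P1=[0,4,6,4,1,6](1) P2=[4,0,6,5,6,3](1)
Move 4: P1 pit4 -> P1=[0,4,6,4,0,7](1) P2=[4,0,6,5,6,3](1)
Move 5: P2 pit0 -> P1=[0,4,6,4,0,7](1) P2=[0,1,7,6,7,3](1)
Move 6: P2 pit1 -> P1=[0,4,6,4,0,7](1) P2=[0,0,8,6,7,3](1)
Move 7: P2 pit5 -> P1=[1,5,6,4,0,7](1) P2=[0,0,8,6,7,0](2)
Move 8: P2 pit2 -> P1=[2,6,7,5,0,7](1) P2=[0,0,0,7,8,1](3)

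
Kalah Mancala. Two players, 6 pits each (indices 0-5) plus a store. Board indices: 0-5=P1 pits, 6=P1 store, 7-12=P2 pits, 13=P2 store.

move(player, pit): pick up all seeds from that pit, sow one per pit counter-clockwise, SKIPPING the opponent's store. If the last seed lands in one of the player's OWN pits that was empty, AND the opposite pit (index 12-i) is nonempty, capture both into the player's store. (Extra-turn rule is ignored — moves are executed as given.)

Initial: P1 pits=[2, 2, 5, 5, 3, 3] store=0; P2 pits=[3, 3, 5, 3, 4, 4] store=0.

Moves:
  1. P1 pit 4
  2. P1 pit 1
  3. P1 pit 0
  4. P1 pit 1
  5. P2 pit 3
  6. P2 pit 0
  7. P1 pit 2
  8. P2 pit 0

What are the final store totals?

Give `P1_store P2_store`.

Move 1: P1 pit4 -> P1=[2,2,5,5,0,4](1) P2=[4,3,5,3,4,4](0)
Move 2: P1 pit1 -> P1=[2,0,6,6,0,4](1) P2=[4,3,5,3,4,4](0)
Move 3: P1 pit0 -> P1=[0,1,7,6,0,4](1) P2=[4,3,5,3,4,4](0)
Move 4: P1 pit1 -> P1=[0,0,8,6,0,4](1) P2=[4,3,5,3,4,4](0)
Move 5: P2 pit3 -> P1=[0,0,8,6,0,4](1) P2=[4,3,5,0,5,5](1)
Move 6: P2 pit0 -> P1=[0,0,8,6,0,4](1) P2=[0,4,6,1,6,5](1)
Move 7: P1 pit2 -> P1=[0,0,0,7,1,5](2) P2=[1,5,7,2,6,5](1)
Move 8: P2 pit0 -> P1=[0,0,0,7,1,5](2) P2=[0,6,7,2,6,5](1)

Answer: 2 1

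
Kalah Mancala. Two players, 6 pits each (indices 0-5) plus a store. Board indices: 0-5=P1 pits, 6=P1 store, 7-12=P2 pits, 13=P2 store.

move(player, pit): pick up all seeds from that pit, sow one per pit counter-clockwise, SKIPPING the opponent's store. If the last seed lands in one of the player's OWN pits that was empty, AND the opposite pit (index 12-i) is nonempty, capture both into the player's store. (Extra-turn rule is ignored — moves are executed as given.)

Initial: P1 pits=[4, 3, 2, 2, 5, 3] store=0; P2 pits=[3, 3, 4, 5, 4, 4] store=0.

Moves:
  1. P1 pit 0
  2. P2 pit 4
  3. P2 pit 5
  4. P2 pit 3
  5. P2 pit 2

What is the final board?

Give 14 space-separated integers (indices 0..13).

Answer: 3 7 4 4 6 3 0 3 3 0 1 2 2 4

Derivation:
Move 1: P1 pit0 -> P1=[0,4,3,3,6,3](0) P2=[3,3,4,5,4,4](0)
Move 2: P2 pit4 -> P1=[1,5,3,3,6,3](0) P2=[3,3,4,5,0,5](1)
Move 3: P2 pit5 -> P1=[2,6,4,4,6,3](0) P2=[3,3,4,5,0,0](2)
Move 4: P2 pit3 -> P1=[3,7,4,4,6,3](0) P2=[3,3,4,0,1,1](3)
Move 5: P2 pit2 -> P1=[3,7,4,4,6,3](0) P2=[3,3,0,1,2,2](4)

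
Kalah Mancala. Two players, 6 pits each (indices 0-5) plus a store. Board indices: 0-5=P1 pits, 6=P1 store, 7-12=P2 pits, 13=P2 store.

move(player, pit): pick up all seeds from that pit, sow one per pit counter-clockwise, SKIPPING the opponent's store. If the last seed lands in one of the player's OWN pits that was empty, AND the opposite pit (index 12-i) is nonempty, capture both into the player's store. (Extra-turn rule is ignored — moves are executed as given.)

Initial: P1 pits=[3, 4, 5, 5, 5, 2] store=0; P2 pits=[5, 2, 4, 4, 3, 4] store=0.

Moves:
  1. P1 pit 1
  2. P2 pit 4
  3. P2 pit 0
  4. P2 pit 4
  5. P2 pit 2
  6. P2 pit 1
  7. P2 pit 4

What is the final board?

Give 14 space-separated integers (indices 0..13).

Answer: 5 0 6 6 6 3 0 0 0 1 7 0 9 3

Derivation:
Move 1: P1 pit1 -> P1=[3,0,6,6,6,3](0) P2=[5,2,4,4,3,4](0)
Move 2: P2 pit4 -> P1=[4,0,6,6,6,3](0) P2=[5,2,4,4,0,5](1)
Move 3: P2 pit0 -> P1=[4,0,6,6,6,3](0) P2=[0,3,5,5,1,6](1)
Move 4: P2 pit4 -> P1=[4,0,6,6,6,3](0) P2=[0,3,5,5,0,7](1)
Move 5: P2 pit2 -> P1=[5,0,6,6,6,3](0) P2=[0,3,0,6,1,8](2)
Move 6: P2 pit1 -> P1=[5,0,6,6,6,3](0) P2=[0,0,1,7,2,8](2)
Move 7: P2 pit4 -> P1=[5,0,6,6,6,3](0) P2=[0,0,1,7,0,9](3)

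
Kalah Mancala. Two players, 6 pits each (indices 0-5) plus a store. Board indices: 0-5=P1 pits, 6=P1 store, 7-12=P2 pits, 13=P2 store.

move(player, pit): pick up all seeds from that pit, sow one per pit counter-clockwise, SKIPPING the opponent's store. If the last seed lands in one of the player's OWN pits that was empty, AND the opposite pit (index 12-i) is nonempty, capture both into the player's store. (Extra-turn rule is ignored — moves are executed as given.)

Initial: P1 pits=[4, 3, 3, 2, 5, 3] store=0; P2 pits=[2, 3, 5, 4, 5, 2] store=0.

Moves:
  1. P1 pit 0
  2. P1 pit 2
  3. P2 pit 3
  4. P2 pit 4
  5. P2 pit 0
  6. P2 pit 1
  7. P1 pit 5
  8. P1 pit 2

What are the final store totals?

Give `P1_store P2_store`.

Move 1: P1 pit0 -> P1=[0,4,4,3,6,3](0) P2=[2,3,5,4,5,2](0)
Move 2: P1 pit2 -> P1=[0,4,0,4,7,4](1) P2=[2,3,5,4,5,2](0)
Move 3: P2 pit3 -> P1=[1,4,0,4,7,4](1) P2=[2,3,5,0,6,3](1)
Move 4: P2 pit4 -> P1=[2,5,1,5,7,4](1) P2=[2,3,5,0,0,4](2)
Move 5: P2 pit0 -> P1=[2,5,1,5,7,4](1) P2=[0,4,6,0,0,4](2)
Move 6: P2 pit1 -> P1=[2,5,1,5,7,4](1) P2=[0,0,7,1,1,5](2)
Move 7: P1 pit5 -> P1=[2,5,1,5,7,0](2) P2=[1,1,8,1,1,5](2)
Move 8: P1 pit2 -> P1=[2,5,0,6,7,0](2) P2=[1,1,8,1,1,5](2)

Answer: 2 2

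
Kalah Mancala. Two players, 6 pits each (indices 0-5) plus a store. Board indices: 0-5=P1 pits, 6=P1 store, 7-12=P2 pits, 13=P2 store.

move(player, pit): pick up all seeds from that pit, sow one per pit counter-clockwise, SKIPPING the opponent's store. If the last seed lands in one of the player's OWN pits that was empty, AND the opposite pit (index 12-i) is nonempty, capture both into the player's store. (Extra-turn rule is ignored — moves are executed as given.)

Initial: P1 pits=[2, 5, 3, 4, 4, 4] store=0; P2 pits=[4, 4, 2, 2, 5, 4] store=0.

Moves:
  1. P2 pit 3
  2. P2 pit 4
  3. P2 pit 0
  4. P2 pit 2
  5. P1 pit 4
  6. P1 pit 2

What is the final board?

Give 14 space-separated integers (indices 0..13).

Move 1: P2 pit3 -> P1=[2,5,3,4,4,4](0) P2=[4,4,2,0,6,5](0)
Move 2: P2 pit4 -> P1=[3,6,4,5,4,4](0) P2=[4,4,2,0,0,6](1)
Move 3: P2 pit0 -> P1=[3,0,4,5,4,4](0) P2=[0,5,3,1,0,6](8)
Move 4: P2 pit2 -> P1=[3,0,4,5,4,4](0) P2=[0,5,0,2,1,7](8)
Move 5: P1 pit4 -> P1=[3,0,4,5,0,5](1) P2=[1,6,0,2,1,7](8)
Move 6: P1 pit2 -> P1=[3,0,0,6,1,6](2) P2=[1,6,0,2,1,7](8)

Answer: 3 0 0 6 1 6 2 1 6 0 2 1 7 8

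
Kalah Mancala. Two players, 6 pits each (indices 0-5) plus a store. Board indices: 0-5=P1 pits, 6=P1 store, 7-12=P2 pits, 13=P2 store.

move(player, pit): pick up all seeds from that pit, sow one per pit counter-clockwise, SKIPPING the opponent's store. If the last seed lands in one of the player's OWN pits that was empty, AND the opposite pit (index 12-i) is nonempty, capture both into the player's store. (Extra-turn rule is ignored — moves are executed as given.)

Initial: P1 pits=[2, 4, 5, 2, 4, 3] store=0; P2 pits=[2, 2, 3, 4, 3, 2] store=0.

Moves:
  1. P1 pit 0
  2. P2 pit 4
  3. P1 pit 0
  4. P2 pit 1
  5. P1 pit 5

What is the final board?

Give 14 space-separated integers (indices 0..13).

Move 1: P1 pit0 -> P1=[0,5,6,2,4,3](0) P2=[2,2,3,4,3,2](0)
Move 2: P2 pit4 -> P1=[1,5,6,2,4,3](0) P2=[2,2,3,4,0,3](1)
Move 3: P1 pit0 -> P1=[0,6,6,2,4,3](0) P2=[2,2,3,4,0,3](1)
Move 4: P2 pit1 -> P1=[0,6,6,2,4,3](0) P2=[2,0,4,5,0,3](1)
Move 5: P1 pit5 -> P1=[0,6,6,2,4,0](1) P2=[3,1,4,5,0,3](1)

Answer: 0 6 6 2 4 0 1 3 1 4 5 0 3 1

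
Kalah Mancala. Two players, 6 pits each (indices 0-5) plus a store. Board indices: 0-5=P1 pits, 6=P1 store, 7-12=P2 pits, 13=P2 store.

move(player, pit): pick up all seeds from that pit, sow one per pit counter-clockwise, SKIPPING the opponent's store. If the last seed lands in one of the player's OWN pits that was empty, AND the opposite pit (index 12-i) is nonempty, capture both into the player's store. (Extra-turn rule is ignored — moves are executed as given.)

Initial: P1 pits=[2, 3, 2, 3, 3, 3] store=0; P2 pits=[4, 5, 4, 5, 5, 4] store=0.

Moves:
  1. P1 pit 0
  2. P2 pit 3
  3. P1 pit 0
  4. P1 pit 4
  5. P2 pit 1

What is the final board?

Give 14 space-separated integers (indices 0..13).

Move 1: P1 pit0 -> P1=[0,4,3,3,3,3](0) P2=[4,5,4,5,5,4](0)
Move 2: P2 pit3 -> P1=[1,5,3,3,3,3](0) P2=[4,5,4,0,6,5](1)
Move 3: P1 pit0 -> P1=[0,6,3,3,3,3](0) P2=[4,5,4,0,6,5](1)
Move 4: P1 pit4 -> P1=[0,6,3,3,0,4](1) P2=[5,5,4,0,6,5](1)
Move 5: P2 pit1 -> P1=[0,6,3,3,0,4](1) P2=[5,0,5,1,7,6](2)

Answer: 0 6 3 3 0 4 1 5 0 5 1 7 6 2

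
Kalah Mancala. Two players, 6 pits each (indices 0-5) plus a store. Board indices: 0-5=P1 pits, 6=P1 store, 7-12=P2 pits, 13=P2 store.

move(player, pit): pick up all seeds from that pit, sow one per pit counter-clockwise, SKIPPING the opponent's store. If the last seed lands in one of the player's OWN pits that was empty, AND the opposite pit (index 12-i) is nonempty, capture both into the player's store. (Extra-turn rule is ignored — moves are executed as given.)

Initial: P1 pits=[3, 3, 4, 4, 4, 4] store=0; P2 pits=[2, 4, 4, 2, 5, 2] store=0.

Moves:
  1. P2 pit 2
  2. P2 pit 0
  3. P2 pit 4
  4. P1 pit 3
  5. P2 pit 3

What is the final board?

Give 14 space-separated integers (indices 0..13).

Move 1: P2 pit2 -> P1=[3,3,4,4,4,4](0) P2=[2,4,0,3,6,3](1)
Move 2: P2 pit0 -> P1=[3,3,4,0,4,4](0) P2=[0,5,0,3,6,3](6)
Move 3: P2 pit4 -> P1=[4,4,5,1,4,4](0) P2=[0,5,0,3,0,4](7)
Move 4: P1 pit3 -> P1=[4,4,5,0,5,4](0) P2=[0,5,0,3,0,4](7)
Move 5: P2 pit3 -> P1=[4,4,5,0,5,4](0) P2=[0,5,0,0,1,5](8)

Answer: 4 4 5 0 5 4 0 0 5 0 0 1 5 8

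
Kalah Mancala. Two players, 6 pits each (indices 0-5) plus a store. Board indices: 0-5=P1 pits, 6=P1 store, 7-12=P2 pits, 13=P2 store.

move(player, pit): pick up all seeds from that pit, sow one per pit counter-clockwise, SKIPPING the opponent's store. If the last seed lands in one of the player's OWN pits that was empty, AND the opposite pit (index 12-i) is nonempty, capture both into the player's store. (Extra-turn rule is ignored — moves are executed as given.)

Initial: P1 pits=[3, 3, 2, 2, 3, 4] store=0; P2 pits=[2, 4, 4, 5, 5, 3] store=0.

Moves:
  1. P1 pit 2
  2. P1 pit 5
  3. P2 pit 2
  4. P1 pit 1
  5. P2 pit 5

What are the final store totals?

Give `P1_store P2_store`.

Answer: 1 2

Derivation:
Move 1: P1 pit2 -> P1=[3,3,0,3,4,4](0) P2=[2,4,4,5,5,3](0)
Move 2: P1 pit5 -> P1=[3,3,0,3,4,0](1) P2=[3,5,5,5,5,3](0)
Move 3: P2 pit2 -> P1=[4,3,0,3,4,0](1) P2=[3,5,0,6,6,4](1)
Move 4: P1 pit1 -> P1=[4,0,1,4,5,0](1) P2=[3,5,0,6,6,4](1)
Move 5: P2 pit5 -> P1=[5,1,2,4,5,0](1) P2=[3,5,0,6,6,0](2)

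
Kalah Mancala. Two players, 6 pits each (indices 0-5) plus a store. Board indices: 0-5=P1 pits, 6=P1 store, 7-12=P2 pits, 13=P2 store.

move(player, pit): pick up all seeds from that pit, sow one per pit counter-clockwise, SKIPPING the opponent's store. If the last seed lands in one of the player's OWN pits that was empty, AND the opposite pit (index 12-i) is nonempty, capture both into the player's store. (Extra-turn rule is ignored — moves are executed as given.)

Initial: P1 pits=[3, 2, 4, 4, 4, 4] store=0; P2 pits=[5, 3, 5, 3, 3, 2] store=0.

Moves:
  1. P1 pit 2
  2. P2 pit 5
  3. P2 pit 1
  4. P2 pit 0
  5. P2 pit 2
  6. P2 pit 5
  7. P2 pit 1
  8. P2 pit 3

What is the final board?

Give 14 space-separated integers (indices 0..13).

Move 1: P1 pit2 -> P1=[3,2,0,5,5,5](1) P2=[5,3,5,3,3,2](0)
Move 2: P2 pit5 -> P1=[4,2,0,5,5,5](1) P2=[5,3,5,3,3,0](1)
Move 3: P2 pit1 -> P1=[4,2,0,5,5,5](1) P2=[5,0,6,4,4,0](1)
Move 4: P2 pit0 -> P1=[0,2,0,5,5,5](1) P2=[0,1,7,5,5,0](6)
Move 5: P2 pit2 -> P1=[1,3,1,5,5,5](1) P2=[0,1,0,6,6,1](7)
Move 6: P2 pit5 -> P1=[1,3,1,5,5,5](1) P2=[0,1,0,6,6,0](8)
Move 7: P2 pit1 -> P1=[1,3,1,0,5,5](1) P2=[0,0,0,6,6,0](14)
Move 8: P2 pit3 -> P1=[2,4,2,0,5,5](1) P2=[0,0,0,0,7,1](15)

Answer: 2 4 2 0 5 5 1 0 0 0 0 7 1 15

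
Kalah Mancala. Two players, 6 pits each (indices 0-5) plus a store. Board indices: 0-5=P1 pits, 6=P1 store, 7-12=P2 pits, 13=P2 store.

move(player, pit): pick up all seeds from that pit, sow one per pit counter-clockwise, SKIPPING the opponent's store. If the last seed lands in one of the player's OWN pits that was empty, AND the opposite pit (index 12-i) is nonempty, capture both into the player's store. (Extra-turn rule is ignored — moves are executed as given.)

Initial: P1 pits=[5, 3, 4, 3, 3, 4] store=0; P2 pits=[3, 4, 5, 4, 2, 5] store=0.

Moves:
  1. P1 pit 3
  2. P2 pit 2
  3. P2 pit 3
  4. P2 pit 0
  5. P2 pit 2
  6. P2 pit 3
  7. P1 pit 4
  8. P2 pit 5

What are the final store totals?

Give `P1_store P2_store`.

Move 1: P1 pit3 -> P1=[5,3,4,0,4,5](1) P2=[3,4,5,4,2,5](0)
Move 2: P2 pit2 -> P1=[6,3,4,0,4,5](1) P2=[3,4,0,5,3,6](1)
Move 3: P2 pit3 -> P1=[7,4,4,0,4,5](1) P2=[3,4,0,0,4,7](2)
Move 4: P2 pit0 -> P1=[7,4,0,0,4,5](1) P2=[0,5,1,0,4,7](7)
Move 5: P2 pit2 -> P1=[7,4,0,0,4,5](1) P2=[0,5,0,1,4,7](7)
Move 6: P2 pit3 -> P1=[7,4,0,0,4,5](1) P2=[0,5,0,0,5,7](7)
Move 7: P1 pit4 -> P1=[7,4,0,0,0,6](2) P2=[1,6,0,0,5,7](7)
Move 8: P2 pit5 -> P1=[8,5,1,1,1,7](2) P2=[1,6,0,0,5,0](8)

Answer: 2 8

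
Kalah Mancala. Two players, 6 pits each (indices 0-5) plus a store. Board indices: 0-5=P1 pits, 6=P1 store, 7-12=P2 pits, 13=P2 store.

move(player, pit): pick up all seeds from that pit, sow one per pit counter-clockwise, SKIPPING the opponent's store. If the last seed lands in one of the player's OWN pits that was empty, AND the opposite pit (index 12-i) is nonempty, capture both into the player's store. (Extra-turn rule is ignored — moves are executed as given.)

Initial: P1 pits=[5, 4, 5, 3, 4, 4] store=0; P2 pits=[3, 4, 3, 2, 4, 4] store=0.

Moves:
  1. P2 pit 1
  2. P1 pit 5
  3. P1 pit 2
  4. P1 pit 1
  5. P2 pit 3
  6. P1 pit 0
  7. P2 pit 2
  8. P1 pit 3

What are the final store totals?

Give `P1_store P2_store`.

Move 1: P2 pit1 -> P1=[5,4,5,3,4,4](0) P2=[3,0,4,3,5,5](0)
Move 2: P1 pit5 -> P1=[5,4,5,3,4,0](1) P2=[4,1,5,3,5,5](0)
Move 3: P1 pit2 -> P1=[5,4,0,4,5,1](2) P2=[5,1,5,3,5,5](0)
Move 4: P1 pit1 -> P1=[5,0,1,5,6,2](2) P2=[5,1,5,3,5,5](0)
Move 5: P2 pit3 -> P1=[5,0,1,5,6,2](2) P2=[5,1,5,0,6,6](1)
Move 6: P1 pit0 -> P1=[0,1,2,6,7,3](2) P2=[5,1,5,0,6,6](1)
Move 7: P2 pit2 -> P1=[1,1,2,6,7,3](2) P2=[5,1,0,1,7,7](2)
Move 8: P1 pit3 -> P1=[1,1,2,0,8,4](3) P2=[6,2,1,1,7,7](2)

Answer: 3 2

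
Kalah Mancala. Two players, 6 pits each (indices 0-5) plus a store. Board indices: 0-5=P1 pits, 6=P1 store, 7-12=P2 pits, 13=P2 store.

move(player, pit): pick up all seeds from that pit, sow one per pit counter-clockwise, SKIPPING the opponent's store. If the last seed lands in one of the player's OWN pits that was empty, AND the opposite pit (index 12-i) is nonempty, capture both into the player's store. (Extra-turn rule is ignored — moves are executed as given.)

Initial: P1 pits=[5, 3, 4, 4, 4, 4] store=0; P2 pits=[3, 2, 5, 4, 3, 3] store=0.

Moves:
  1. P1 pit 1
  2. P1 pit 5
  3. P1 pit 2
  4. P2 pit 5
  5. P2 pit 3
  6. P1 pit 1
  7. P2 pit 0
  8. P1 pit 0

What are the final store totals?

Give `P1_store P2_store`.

Answer: 3 2

Derivation:
Move 1: P1 pit1 -> P1=[5,0,5,5,5,4](0) P2=[3,2,5,4,3,3](0)
Move 2: P1 pit5 -> P1=[5,0,5,5,5,0](1) P2=[4,3,6,4,3,3](0)
Move 3: P1 pit2 -> P1=[5,0,0,6,6,1](2) P2=[5,3,6,4,3,3](0)
Move 4: P2 pit5 -> P1=[6,1,0,6,6,1](2) P2=[5,3,6,4,3,0](1)
Move 5: P2 pit3 -> P1=[7,1,0,6,6,1](2) P2=[5,3,6,0,4,1](2)
Move 6: P1 pit1 -> P1=[7,0,1,6,6,1](2) P2=[5,3,6,0,4,1](2)
Move 7: P2 pit0 -> P1=[7,0,1,6,6,1](2) P2=[0,4,7,1,5,2](2)
Move 8: P1 pit0 -> P1=[0,1,2,7,7,2](3) P2=[1,4,7,1,5,2](2)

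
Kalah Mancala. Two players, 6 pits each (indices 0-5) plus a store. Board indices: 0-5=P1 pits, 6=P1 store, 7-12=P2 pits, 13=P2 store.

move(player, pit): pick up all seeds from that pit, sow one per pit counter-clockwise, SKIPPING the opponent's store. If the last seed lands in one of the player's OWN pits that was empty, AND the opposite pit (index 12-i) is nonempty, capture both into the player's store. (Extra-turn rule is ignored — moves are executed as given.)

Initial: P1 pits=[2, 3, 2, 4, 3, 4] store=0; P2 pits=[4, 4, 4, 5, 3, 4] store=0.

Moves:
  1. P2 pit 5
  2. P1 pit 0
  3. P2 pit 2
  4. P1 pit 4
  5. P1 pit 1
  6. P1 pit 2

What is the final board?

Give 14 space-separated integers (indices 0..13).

Move 1: P2 pit5 -> P1=[3,4,3,4,3,4](0) P2=[4,4,4,5,3,0](1)
Move 2: P1 pit0 -> P1=[0,5,4,5,3,4](0) P2=[4,4,4,5,3,0](1)
Move 3: P2 pit2 -> P1=[0,5,4,5,3,4](0) P2=[4,4,0,6,4,1](2)
Move 4: P1 pit4 -> P1=[0,5,4,5,0,5](1) P2=[5,4,0,6,4,1](2)
Move 5: P1 pit1 -> P1=[0,0,5,6,1,6](2) P2=[5,4,0,6,4,1](2)
Move 6: P1 pit2 -> P1=[0,0,0,7,2,7](3) P2=[6,4,0,6,4,1](2)

Answer: 0 0 0 7 2 7 3 6 4 0 6 4 1 2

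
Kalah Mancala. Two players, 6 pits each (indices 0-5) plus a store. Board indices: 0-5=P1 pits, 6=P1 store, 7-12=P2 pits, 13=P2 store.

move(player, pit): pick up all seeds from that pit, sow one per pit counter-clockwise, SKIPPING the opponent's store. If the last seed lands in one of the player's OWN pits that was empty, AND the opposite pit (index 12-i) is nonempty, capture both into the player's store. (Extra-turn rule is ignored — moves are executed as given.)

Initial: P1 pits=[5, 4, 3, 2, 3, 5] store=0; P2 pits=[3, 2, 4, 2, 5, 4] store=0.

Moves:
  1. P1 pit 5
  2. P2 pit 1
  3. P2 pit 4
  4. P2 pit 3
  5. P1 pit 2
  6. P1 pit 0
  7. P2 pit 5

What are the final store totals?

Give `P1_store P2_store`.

Answer: 3 3

Derivation:
Move 1: P1 pit5 -> P1=[5,4,3,2,3,0](1) P2=[4,3,5,3,5,4](0)
Move 2: P2 pit1 -> P1=[5,4,3,2,3,0](1) P2=[4,0,6,4,6,4](0)
Move 3: P2 pit4 -> P1=[6,5,4,3,3,0](1) P2=[4,0,6,4,0,5](1)
Move 4: P2 pit3 -> P1=[7,5,4,3,3,0](1) P2=[4,0,6,0,1,6](2)
Move 5: P1 pit2 -> P1=[7,5,0,4,4,1](2) P2=[4,0,6,0,1,6](2)
Move 6: P1 pit0 -> P1=[0,6,1,5,5,2](3) P2=[5,0,6,0,1,6](2)
Move 7: P2 pit5 -> P1=[1,7,2,6,6,2](3) P2=[5,0,6,0,1,0](3)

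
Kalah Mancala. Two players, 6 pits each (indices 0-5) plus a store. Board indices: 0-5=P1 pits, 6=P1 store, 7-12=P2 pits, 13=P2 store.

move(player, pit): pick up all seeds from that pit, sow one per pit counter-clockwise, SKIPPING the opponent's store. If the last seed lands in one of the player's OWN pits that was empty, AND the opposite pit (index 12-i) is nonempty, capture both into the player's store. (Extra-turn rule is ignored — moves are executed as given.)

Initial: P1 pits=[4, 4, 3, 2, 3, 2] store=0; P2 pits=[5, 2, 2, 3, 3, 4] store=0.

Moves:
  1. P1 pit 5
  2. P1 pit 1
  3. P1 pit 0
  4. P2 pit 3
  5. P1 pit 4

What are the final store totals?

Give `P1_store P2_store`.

Move 1: P1 pit5 -> P1=[4,4,3,2,3,0](1) P2=[6,2,2,3,3,4](0)
Move 2: P1 pit1 -> P1=[4,0,4,3,4,0](8) P2=[0,2,2,3,3,4](0)
Move 3: P1 pit0 -> P1=[0,1,5,4,5,0](8) P2=[0,2,2,3,3,4](0)
Move 4: P2 pit3 -> P1=[0,1,5,4,5,0](8) P2=[0,2,2,0,4,5](1)
Move 5: P1 pit4 -> P1=[0,1,5,4,0,1](9) P2=[1,3,3,0,4,5](1)

Answer: 9 1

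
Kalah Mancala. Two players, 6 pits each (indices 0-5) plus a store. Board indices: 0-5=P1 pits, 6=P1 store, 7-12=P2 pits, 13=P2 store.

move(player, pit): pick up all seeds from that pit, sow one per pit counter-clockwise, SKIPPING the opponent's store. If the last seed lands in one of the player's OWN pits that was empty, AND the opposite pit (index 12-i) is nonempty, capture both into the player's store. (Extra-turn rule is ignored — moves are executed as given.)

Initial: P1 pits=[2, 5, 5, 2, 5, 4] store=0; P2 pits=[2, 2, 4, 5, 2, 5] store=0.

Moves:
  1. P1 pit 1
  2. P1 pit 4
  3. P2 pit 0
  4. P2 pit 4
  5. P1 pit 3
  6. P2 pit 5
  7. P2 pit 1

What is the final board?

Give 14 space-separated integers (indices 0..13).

Answer: 0 1 7 1 2 7 3 0 0 7 8 1 0 6

Derivation:
Move 1: P1 pit1 -> P1=[2,0,6,3,6,5](1) P2=[2,2,4,5,2,5](0)
Move 2: P1 pit4 -> P1=[2,0,6,3,0,6](2) P2=[3,3,5,6,2,5](0)
Move 3: P2 pit0 -> P1=[2,0,6,3,0,6](2) P2=[0,4,6,7,2,5](0)
Move 4: P2 pit4 -> P1=[2,0,6,3,0,6](2) P2=[0,4,6,7,0,6](1)
Move 5: P1 pit3 -> P1=[2,0,6,0,1,7](3) P2=[0,4,6,7,0,6](1)
Move 6: P2 pit5 -> P1=[3,1,7,1,2,7](3) P2=[0,4,6,7,0,0](2)
Move 7: P2 pit1 -> P1=[0,1,7,1,2,7](3) P2=[0,0,7,8,1,0](6)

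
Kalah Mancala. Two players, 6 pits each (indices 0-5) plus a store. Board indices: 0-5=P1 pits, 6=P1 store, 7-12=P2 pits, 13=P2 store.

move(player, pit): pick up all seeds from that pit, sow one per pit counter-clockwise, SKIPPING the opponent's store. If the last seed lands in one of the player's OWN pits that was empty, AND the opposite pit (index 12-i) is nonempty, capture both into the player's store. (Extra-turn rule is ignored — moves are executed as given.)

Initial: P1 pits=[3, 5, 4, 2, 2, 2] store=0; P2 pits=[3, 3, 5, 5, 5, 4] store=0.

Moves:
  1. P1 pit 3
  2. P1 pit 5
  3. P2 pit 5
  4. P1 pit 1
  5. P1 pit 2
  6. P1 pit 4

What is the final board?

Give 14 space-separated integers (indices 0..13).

Move 1: P1 pit3 -> P1=[3,5,4,0,3,3](0) P2=[3,3,5,5,5,4](0)
Move 2: P1 pit5 -> P1=[3,5,4,0,3,0](1) P2=[4,4,5,5,5,4](0)
Move 3: P2 pit5 -> P1=[4,6,5,0,3,0](1) P2=[4,4,5,5,5,0](1)
Move 4: P1 pit1 -> P1=[4,0,6,1,4,1](2) P2=[5,4,5,5,5,0](1)
Move 5: P1 pit2 -> P1=[4,0,0,2,5,2](3) P2=[6,5,5,5,5,0](1)
Move 6: P1 pit4 -> P1=[4,0,0,2,0,3](4) P2=[7,6,6,5,5,0](1)

Answer: 4 0 0 2 0 3 4 7 6 6 5 5 0 1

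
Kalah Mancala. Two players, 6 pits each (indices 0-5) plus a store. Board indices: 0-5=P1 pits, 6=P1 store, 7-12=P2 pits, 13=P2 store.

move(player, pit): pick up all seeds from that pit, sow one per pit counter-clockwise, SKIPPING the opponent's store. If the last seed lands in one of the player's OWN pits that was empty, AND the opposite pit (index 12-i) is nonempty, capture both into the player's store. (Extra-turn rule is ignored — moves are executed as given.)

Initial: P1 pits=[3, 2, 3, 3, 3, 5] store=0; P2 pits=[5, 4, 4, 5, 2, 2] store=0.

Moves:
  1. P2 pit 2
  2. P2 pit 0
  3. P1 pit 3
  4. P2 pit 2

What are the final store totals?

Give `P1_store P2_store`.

Answer: 1 1

Derivation:
Move 1: P2 pit2 -> P1=[3,2,3,3,3,5](0) P2=[5,4,0,6,3,3](1)
Move 2: P2 pit0 -> P1=[3,2,3,3,3,5](0) P2=[0,5,1,7,4,4](1)
Move 3: P1 pit3 -> P1=[3,2,3,0,4,6](1) P2=[0,5,1,7,4,4](1)
Move 4: P2 pit2 -> P1=[3,2,3,0,4,6](1) P2=[0,5,0,8,4,4](1)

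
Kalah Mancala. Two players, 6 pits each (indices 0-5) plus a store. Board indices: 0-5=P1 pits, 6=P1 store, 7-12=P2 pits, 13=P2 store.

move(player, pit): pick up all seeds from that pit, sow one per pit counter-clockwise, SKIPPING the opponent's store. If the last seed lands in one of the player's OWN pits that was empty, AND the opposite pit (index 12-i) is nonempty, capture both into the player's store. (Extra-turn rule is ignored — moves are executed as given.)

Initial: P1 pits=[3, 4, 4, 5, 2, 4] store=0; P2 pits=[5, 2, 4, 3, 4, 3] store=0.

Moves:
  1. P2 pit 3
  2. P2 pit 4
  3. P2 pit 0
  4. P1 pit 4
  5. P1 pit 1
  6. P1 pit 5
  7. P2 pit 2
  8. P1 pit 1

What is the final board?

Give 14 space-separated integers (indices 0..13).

Answer: 5 0 7 6 1 0 3 1 4 0 3 3 7 3

Derivation:
Move 1: P2 pit3 -> P1=[3,4,4,5,2,4](0) P2=[5,2,4,0,5,4](1)
Move 2: P2 pit4 -> P1=[4,5,5,5,2,4](0) P2=[5,2,4,0,0,5](2)
Move 3: P2 pit0 -> P1=[4,5,5,5,2,4](0) P2=[0,3,5,1,1,6](2)
Move 4: P1 pit4 -> P1=[4,5,5,5,0,5](1) P2=[0,3,5,1,1,6](2)
Move 5: P1 pit1 -> P1=[4,0,6,6,1,6](2) P2=[0,3,5,1,1,6](2)
Move 6: P1 pit5 -> P1=[4,0,6,6,1,0](3) P2=[1,4,6,2,2,6](2)
Move 7: P2 pit2 -> P1=[5,1,6,6,1,0](3) P2=[1,4,0,3,3,7](3)
Move 8: P1 pit1 -> P1=[5,0,7,6,1,0](3) P2=[1,4,0,3,3,7](3)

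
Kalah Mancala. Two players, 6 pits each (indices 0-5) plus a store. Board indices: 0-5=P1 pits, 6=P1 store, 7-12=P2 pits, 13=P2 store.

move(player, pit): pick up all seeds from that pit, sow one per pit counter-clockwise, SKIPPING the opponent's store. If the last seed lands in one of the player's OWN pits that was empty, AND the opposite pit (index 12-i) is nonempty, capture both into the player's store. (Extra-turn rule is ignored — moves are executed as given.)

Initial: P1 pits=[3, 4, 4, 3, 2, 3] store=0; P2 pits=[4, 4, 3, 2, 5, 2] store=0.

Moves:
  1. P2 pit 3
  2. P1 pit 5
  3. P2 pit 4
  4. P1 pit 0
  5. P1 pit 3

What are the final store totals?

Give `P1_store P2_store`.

Answer: 2 1

Derivation:
Move 1: P2 pit3 -> P1=[3,4,4,3,2,3](0) P2=[4,4,3,0,6,3](0)
Move 2: P1 pit5 -> P1=[3,4,4,3,2,0](1) P2=[5,5,3,0,6,3](0)
Move 3: P2 pit4 -> P1=[4,5,5,4,2,0](1) P2=[5,5,3,0,0,4](1)
Move 4: P1 pit0 -> P1=[0,6,6,5,3,0](1) P2=[5,5,3,0,0,4](1)
Move 5: P1 pit3 -> P1=[0,6,6,0,4,1](2) P2=[6,6,3,0,0,4](1)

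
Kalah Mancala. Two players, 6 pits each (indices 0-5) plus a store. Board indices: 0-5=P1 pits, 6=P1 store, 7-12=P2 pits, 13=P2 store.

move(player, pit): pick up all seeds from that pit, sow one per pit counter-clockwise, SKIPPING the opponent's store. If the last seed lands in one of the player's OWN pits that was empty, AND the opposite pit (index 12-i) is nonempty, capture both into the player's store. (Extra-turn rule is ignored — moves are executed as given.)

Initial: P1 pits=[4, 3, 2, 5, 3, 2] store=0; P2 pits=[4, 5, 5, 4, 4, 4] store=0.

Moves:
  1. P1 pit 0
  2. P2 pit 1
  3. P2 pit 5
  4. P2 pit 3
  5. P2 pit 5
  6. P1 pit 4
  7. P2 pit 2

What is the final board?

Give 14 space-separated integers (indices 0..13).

Answer: 3 7 4 7 0 3 1 5 1 0 1 7 1 5

Derivation:
Move 1: P1 pit0 -> P1=[0,4,3,6,4,2](0) P2=[4,5,5,4,4,4](0)
Move 2: P2 pit1 -> P1=[0,4,3,6,4,2](0) P2=[4,0,6,5,5,5](1)
Move 3: P2 pit5 -> P1=[1,5,4,7,4,2](0) P2=[4,0,6,5,5,0](2)
Move 4: P2 pit3 -> P1=[2,6,4,7,4,2](0) P2=[4,0,6,0,6,1](3)
Move 5: P2 pit5 -> P1=[2,6,4,7,4,2](0) P2=[4,0,6,0,6,0](4)
Move 6: P1 pit4 -> P1=[2,6,4,7,0,3](1) P2=[5,1,6,0,6,0](4)
Move 7: P2 pit2 -> P1=[3,7,4,7,0,3](1) P2=[5,1,0,1,7,1](5)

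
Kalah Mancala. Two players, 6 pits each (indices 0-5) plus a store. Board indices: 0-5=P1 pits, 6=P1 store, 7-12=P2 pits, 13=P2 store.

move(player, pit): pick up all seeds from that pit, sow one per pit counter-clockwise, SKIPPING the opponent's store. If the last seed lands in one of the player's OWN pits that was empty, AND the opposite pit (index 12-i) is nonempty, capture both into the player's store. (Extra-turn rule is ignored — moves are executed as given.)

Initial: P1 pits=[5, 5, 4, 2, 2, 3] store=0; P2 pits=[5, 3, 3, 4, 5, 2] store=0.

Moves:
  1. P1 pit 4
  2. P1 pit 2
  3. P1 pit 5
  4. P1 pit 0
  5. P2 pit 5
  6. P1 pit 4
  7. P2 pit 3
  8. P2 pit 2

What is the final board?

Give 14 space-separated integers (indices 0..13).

Move 1: P1 pit4 -> P1=[5,5,4,2,0,4](1) P2=[5,3,3,4,5,2](0)
Move 2: P1 pit2 -> P1=[5,5,0,3,1,5](2) P2=[5,3,3,4,5,2](0)
Move 3: P1 pit5 -> P1=[5,5,0,3,1,0](3) P2=[6,4,4,5,5,2](0)
Move 4: P1 pit0 -> P1=[0,6,1,4,2,0](10) P2=[0,4,4,5,5,2](0)
Move 5: P2 pit5 -> P1=[1,6,1,4,2,0](10) P2=[0,4,4,5,5,0](1)
Move 6: P1 pit4 -> P1=[1,6,1,4,0,1](11) P2=[0,4,4,5,5,0](1)
Move 7: P2 pit3 -> P1=[2,7,1,4,0,1](11) P2=[0,4,4,0,6,1](2)
Move 8: P2 pit2 -> P1=[2,7,1,4,0,1](11) P2=[0,4,0,1,7,2](3)

Answer: 2 7 1 4 0 1 11 0 4 0 1 7 2 3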